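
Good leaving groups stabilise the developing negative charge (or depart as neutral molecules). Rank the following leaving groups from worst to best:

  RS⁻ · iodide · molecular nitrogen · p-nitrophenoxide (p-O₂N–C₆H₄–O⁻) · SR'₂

The more stable X⁻ (or X) is on its own — i.e. the weaker a base it is — the better a leaving group it makes.
molecular nitrogen: no meaningful conjugate acid; N₂ departs as an exceptionally stable neutral molecule
iodide: pKₐ(HI) ≈ -10
SR'₂: pKₐ(R'₂SH⁺) ≈ -7 — neutral; leaves from a sulfonium salt (R–SR'₂⁺)
p-nitrophenoxide (p-O₂N–C₆H₄–O⁻): pKₐ(p-nitrophenol) ≈ 7.2 — nitro group delocalises the charge; the classic chromogenic LG
RS⁻: pKₐ(RSH (a thiol)) ≈ 10.5
The question asks for worst first, so the sequence is read in increasing leaving-group ability.

RS⁻ < p-nitrophenoxide (p-O₂N–C₆H₄–O⁻) < SR'₂ < iodide < molecular nitrogen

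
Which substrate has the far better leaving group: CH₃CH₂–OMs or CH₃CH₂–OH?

CH₃CH₂–OMs

From CH₃CH₂–OH the departing group would be OH⁻ (pKₐ(H₂O) ≈ 15.7). Strong base; essentially never leaves without prior activation.
From CH₃CH₂–OMs the leaving group is OMs⁻ (pKₐ(CH₃SO₃H (MsOH)) ≈ -1.9). Resonance-delocalised alkanesulfonate.
(In practice CH₃CH₂–OMs is made from CH₃CH₂–OH by treatment with MsCl / Et₃N, converting the hydroxyl into a mesylate.)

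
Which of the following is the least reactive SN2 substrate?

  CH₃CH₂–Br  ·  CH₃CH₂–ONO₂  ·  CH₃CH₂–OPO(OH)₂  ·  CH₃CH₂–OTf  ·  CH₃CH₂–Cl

CH₃CH₂–OPO(OH)₂

Same R in every case — rank the leaving groups.
The more stable X⁻ (or X) is on its own — i.e. the weaker a base it is — the better a leaving group it makes.
CH₃CH₂–OTf loses OTf⁻: pKₐ(CF₃SO₃H (triflic acid)) ≈ -14
CH₃CH₂–Br loses Br⁻: pKₐ(HBr) ≈ -9
CH₃CH₂–Cl loses Cl⁻: pKₐ(HCl) ≈ -7
CH₃CH₂–ONO₂ loses NO₃⁻: pKₐ(HNO₃) ≈ -1.3
CH₃CH₂–OPO(OH)₂ loses H₂PO₄⁻: pKₐ(H₃PO₄) ≈ 2.1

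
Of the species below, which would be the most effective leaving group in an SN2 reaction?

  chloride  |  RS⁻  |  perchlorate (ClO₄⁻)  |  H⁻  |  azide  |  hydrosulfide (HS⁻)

perchlorate (ClO₄⁻)

A good leaving group is a weak base: the lower the pKₐ of its conjugate acid, the more readily it departs.
perchlorate (ClO₄⁻): pKₐ(HClO₄) ≈ -10
chloride: pKₐ(HCl) ≈ -7
azide: pKₐ(HN₃) ≈ 4.7
hydrosulfide (HS⁻): pKₐ(H₂S) ≈ 7
RS⁻: pKₐ(RSH (a thiol)) ≈ 10.5
H⁻: pKₐ(H₂) ≈ 36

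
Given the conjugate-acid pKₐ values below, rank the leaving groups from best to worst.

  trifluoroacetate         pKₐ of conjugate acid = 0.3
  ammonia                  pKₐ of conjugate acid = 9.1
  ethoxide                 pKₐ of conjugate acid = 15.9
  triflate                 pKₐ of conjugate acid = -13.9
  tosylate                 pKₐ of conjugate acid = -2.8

triflate > tosylate > trifluoroacetate > ammonia > ethoxide

Lower conjugate-acid pKₐ ⇒ weaker base ⇒ better leaving group.
Sorting by the given values: triflate (-13.9), tosylate (-2.8), trifluoroacetate (0.3), ammonia (9.1), ethoxide (15.9).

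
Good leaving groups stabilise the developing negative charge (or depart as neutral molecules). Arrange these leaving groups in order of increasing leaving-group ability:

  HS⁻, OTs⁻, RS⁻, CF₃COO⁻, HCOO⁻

The more stable X⁻ (or X) is on its own — i.e. the weaker a base it is — the better a leaving group it makes.
OTs⁻: pKₐ(p-CH₃C₆H₄SO₃H (TsOH)) ≈ -2.8
CF₃COO⁻: pKₐ(CF₃COOH) ≈ 0.2 — strongly electron-withdrawing CF₃ stabilises the carboxylate
HCOO⁻: pKₐ(HCOOH) ≈ 3.8 — resonance-stabilised carboxylate
HS⁻: pKₐ(H₂S) ≈ 7 — larger and more polarisable than the oxygen analogue
RS⁻: pKₐ(RSH (a thiol)) ≈ 10.5 — moderately basic; rarely leaves without activation
The question asks for worst first, so the sequence is read in increasing leaving-group ability.

RS⁻ < HS⁻ < HCOO⁻ < CF₃COO⁻ < OTs⁻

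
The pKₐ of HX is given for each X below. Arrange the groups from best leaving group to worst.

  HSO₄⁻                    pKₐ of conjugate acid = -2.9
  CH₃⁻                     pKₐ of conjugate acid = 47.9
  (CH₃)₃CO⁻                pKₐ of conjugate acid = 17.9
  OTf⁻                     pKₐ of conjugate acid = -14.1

OTf⁻ > HSO₄⁻ > (CH₃)₃CO⁻ > CH₃⁻

Lower conjugate-acid pKₐ ⇒ weaker base ⇒ better leaving group.
Sorting by the given values: OTf⁻ (-14.1), HSO₄⁻ (-2.9), (CH₃)₃CO⁻ (17.9), CH₃⁻ (47.9).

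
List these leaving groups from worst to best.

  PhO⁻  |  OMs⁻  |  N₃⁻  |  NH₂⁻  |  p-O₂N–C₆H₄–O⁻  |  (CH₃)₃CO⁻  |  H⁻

OMs⁻: pKₐ(CH₃SO₃H (MsOH)) ≈ -1.9
N₃⁻: pKₐ(HN₃) ≈ 4.7 — linear, resonance-stabilised
p-O₂N–C₆H₄–O⁻: pKₐ(p-nitrophenol) ≈ 7.2
PhO⁻: pKₐ(C₆H₅OH (phenol)) ≈ 10
(CH₃)₃CO⁻: pKₐ(t-BuOH) ≈ 18
H⁻: pKₐ(H₂) ≈ 36 — extremely strong base; leaves only in special hydride-transfer contexts
NH₂⁻: pKₐ(NH₃) ≈ 38
The question asks for worst first, so the sequence is read in increasing leaving-group ability.

NH₂⁻ < H⁻ < (CH₃)₃CO⁻ < PhO⁻ < p-O₂N–C₆H₄–O⁻ < N₃⁻ < OMs⁻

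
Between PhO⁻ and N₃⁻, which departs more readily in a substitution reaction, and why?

N₃⁻

N₃⁻ is the better leaving group.
pKₐ(HN₃) ≈ 4.7 versus pKₐ(C₆H₅OH (phenol)) ≈ 10: N₃⁻ is the much weaker base.
Linear, resonance-stabilised.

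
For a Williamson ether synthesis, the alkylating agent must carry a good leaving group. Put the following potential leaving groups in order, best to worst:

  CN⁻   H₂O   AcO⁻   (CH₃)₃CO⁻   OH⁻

H₂O > AcO⁻ > CN⁻ > OH⁻ > (CH₃)₃CO⁻

A good leaving group is a weak base: the lower the pKₐ of its conjugate acid, the more readily it departs.
H₂O: pKₐ(H₃O⁺) ≈ -1.7 — neutral; leaves from a protonated alcohol (R–OH₂⁺)
AcO⁻: pKₐ(CH₃COOH) ≈ 4.8 — resonance-stabilised but still a weak base
CN⁻: pKₐ(HCN) ≈ 9.2 — sp carbon stabilises the charge somewhat, but still a poor LG
OH⁻: pKₐ(H₂O) ≈ 15.7 — strong base; essentially never leaves without prior activation
(CH₃)₃CO⁻: pKₐ(t-BuOH) ≈ 18 — bulky, strongly basic alkoxide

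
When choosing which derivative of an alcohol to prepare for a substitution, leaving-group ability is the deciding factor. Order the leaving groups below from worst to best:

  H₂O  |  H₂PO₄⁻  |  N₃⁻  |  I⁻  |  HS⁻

HS⁻ < N₃⁻ < H₂PO₄⁻ < H₂O < I⁻

Rank by basicity of the departing species: weakest base leaves most easily.
I⁻: pKₐ(HI) ≈ -10
H₂O: pKₐ(H₃O⁺) ≈ -1.7
H₂PO₄⁻: pKₐ(H₃PO₄) ≈ 2.1
N₃⁻: pKₐ(HN₃) ≈ 4.7
HS⁻: pKₐ(H₂S) ≈ 7 — larger and more polarisable than the oxygen analogue
Listed from poorest to best leaving group as asked.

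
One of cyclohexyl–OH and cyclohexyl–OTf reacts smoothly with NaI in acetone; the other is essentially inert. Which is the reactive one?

cyclohexyl–OTf

From cyclohexyl–OH the departing group would be OH⁻ (pKₐ(H₂O) ≈ 15.7). Strong base; essentially never leaves without prior activation.
From cyclohexyl–OTf the leaving group is OTf⁻ (pKₐ(CF₃SO₃H (triflic acid)) ≈ -14). Charge spread over three oxygens and a CF₃ group; the premier leaving group in synthesis.
(In practice cyclohexyl–OTf is made from cyclohexyl–OH by treatment with Tf₂O / 2,6-lutidine, converting the hydroxyl into a triflate.)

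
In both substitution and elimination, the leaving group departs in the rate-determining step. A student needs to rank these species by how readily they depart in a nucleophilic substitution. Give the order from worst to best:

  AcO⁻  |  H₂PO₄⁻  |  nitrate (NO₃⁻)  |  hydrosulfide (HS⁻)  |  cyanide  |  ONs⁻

cyanide < hydrosulfide (HS⁻) < AcO⁻ < H₂PO₄⁻ < nitrate (NO₃⁻) < ONs⁻

Leaving-group ability tracks the stability of the departed species; conjugate-acid pKₐ is the usual yardstick (lower pKₐ → better LG).
ONs⁻: pKₐ(p-O₂NC₆H₄SO₃H) ≈ -3.5 — p-nitro group further stabilises the sulfonate
nitrate (NO₃⁻): pKₐ(HNO₃) ≈ -1.3 — resonance-delocalised over three oxygens
H₂PO₄⁻: pKₐ(H₃PO₄) ≈ 2.1 — moderate base; biological leaving group after further activation
AcO⁻: pKₐ(CH₃COOH) ≈ 4.8 — resonance-stabilised but still a weak base
hydrosulfide (HS⁻): pKₐ(H₂S) ≈ 7
cyanide: pKₐ(HCN) ≈ 9.2 — sp carbon stabilises the charge somewhat, but still a poor LG
Reversing gives the worst-to-best order requested.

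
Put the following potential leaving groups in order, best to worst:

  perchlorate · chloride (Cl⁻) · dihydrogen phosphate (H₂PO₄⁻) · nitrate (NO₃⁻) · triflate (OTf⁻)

triflate (OTf⁻) > perchlorate > chloride (Cl⁻) > nitrate (NO₃⁻) > dihydrogen phosphate (H₂PO₄⁻)

The more stable X⁻ (or X) is on its own — i.e. the weaker a base it is — the better a leaving group it makes.
triflate (OTf⁻): pKₐ(CF₃SO₃H (triflic acid)) ≈ -14
perchlorate: pKₐ(HClO₄) ≈ -10
chloride (Cl⁻): pKₐ(HCl) ≈ -7
nitrate (NO₃⁻): pKₐ(HNO₃) ≈ -1.3
dihydrogen phosphate (H₂PO₄⁻): pKₐ(H₃PO₄) ≈ 2.1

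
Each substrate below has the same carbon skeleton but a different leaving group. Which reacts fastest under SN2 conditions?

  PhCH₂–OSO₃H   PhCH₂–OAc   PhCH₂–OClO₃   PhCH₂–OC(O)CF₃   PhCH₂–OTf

PhCH₂–OTf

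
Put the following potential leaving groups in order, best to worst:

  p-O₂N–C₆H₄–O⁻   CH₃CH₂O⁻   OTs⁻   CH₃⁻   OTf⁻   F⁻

OTf⁻ > OTs⁻ > F⁻ > p-O₂N–C₆H₄–O⁻ > CH₃CH₂O⁻ > CH₃⁻

A good leaving group is a weak base: the lower the pKₐ of its conjugate acid, the more readily it departs.
OTf⁻: pKₐ(CF₃SO₃H (triflic acid)) ≈ -14
OTs⁻: pKₐ(p-CH₃C₆H₄SO₃H (TsOH)) ≈ -2.8
F⁻: pKₐ(HF) ≈ 3.2
p-O₂N–C₆H₄–O⁻: pKₐ(p-nitrophenol) ≈ 7.2
CH₃CH₂O⁻: pKₐ(CH₃CH₂OH) ≈ 16
CH₃⁻: pKₐ(CH₄) ≈ 48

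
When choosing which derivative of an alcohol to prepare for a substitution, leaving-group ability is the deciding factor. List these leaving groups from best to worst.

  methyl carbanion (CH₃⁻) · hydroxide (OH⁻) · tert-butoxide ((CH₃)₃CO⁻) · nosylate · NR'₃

nosylate > NR'₃ > hydroxide (OH⁻) > tert-butoxide ((CH₃)₃CO⁻) > methyl carbanion (CH₃⁻)

Leaving-group ability tracks the stability of the departed species; conjugate-acid pKₐ is the usual yardstick (lower pKₐ → better LG).
nosylate: pKₐ(p-O₂NC₆H₄SO₃H) ≈ -3.5
NR'₃: pKₐ(R'₃NH⁺) ≈ 10.7
hydroxide (OH⁻): pKₐ(H₂O) ≈ 15.7
tert-butoxide ((CH₃)₃CO⁻): pKₐ(t-BuOH) ≈ 18
methyl carbanion (CH₃⁻): pKₐ(CH₄) ≈ 48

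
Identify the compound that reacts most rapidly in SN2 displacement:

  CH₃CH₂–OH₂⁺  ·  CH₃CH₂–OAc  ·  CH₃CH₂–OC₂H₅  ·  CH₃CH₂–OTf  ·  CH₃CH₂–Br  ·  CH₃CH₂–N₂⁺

CH₃CH₂–N₂⁺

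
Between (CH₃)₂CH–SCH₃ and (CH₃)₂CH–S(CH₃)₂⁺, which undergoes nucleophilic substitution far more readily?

From (CH₃)₂CH–SCH₃ the departing group would be RS⁻ (pKₐ(RSH (a thiol)) ≈ 10.5). Moderately basic; rarely leaves without activation.
From (CH₃)₂CH–S(CH₃)₂⁺ the leaving group is SR'₂ (pKₐ(R'₂SH⁺) ≈ -7). Neutral; leaves from a sulfonium salt (R–SR'₂⁺).
(In practice (CH₃)₂CH–S(CH₃)₂⁺ is made from (CH₃)₂CH–SCH₃ by S-methylation with CH₃I, allowing neutral dimethyl sulfide, rather than methanethiolate, to depart.)

(CH₃)₂CH–S(CH₃)₂⁺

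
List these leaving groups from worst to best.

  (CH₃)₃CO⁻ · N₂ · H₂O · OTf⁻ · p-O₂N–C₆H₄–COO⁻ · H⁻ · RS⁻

H⁻ < (CH₃)₃CO⁻ < RS⁻ < p-O₂N–C₆H₄–COO⁻ < H₂O < OTf⁻ < N₂

The more stable X⁻ (or X) is on its own — i.e. the weaker a base it is — the better a leaving group it makes.
N₂: no meaningful conjugate acid; N₂ departs as an exceptionally stable neutral molecule
OTf⁻: pKₐ(CF₃SO₃H (triflic acid)) ≈ -14
H₂O: pKₐ(H₃O⁺) ≈ -1.7 — neutral; leaves from a protonated alcohol (R–OH₂⁺)
p-O₂N–C₆H₄–COO⁻: pKₐ(p-nitrobenzoic acid) ≈ 3.4
RS⁻: pKₐ(RSH (a thiol)) ≈ 10.5
(CH₃)₃CO⁻: pKₐ(t-BuOH) ≈ 18
H⁻: pKₐ(H₂) ≈ 36
The question asks for worst first, so the sequence is read in increasing leaving-group ability.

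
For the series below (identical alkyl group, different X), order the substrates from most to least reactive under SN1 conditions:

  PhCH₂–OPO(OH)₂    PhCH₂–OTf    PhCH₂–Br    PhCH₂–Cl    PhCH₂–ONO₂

PhCH₂–OTf > PhCH₂–Br > PhCH₂–Cl > PhCH₂–ONO₂ > PhCH₂–OPO(OH)₂

The skeletons are identical, so relative rate is governed entirely by leaving-group ability.
Leaving-group ability tracks the stability of the departed species; conjugate-acid pKₐ is the usual yardstick (lower pKₐ → better LG).
PhCH₂–OTf loses OTf⁻: pKₐ(CF₃SO₃H (triflic acid)) ≈ -14
PhCH₂–Br loses Br⁻: pKₐ(HBr) ≈ -9
PhCH₂–Cl loses Cl⁻: pKₐ(HCl) ≈ -7
PhCH₂–ONO₂ loses NO₃⁻: pKₐ(HNO₃) ≈ -1.3
PhCH₂–OPO(OH)₂ loses H₂PO₄⁻: pKₐ(H₃PO₄) ≈ 2.1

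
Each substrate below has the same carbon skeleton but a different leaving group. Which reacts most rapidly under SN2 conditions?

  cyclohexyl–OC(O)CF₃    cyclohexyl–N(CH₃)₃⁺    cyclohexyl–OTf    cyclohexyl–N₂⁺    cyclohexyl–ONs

Identical carbon frameworks mean the comparison reduces to leaving-group quality.
Leaving-group ability tracks the stability of the departed species; conjugate-acid pKₐ is the usual yardstick (lower pKₐ → better LG).
cyclohexyl–N₂⁺ loses N₂: no meaningful conjugate acid; N₂ departs as an exceptionally stable neutral molecule
cyclohexyl–OTf loses OTf⁻: pKₐ(CF₃SO₃H (triflic acid)) ≈ -14
cyclohexyl–ONs loses ONs⁻: pKₐ(p-O₂NC₆H₄SO₃H) ≈ -3.5
cyclohexyl–OC(O)CF₃ loses CF₃COO⁻: pKₐ(CF₃COOH) ≈ 0.2
cyclohexyl–N(CH₃)₃⁺ loses NR'₃: pKₐ(R'₃NH⁺) ≈ 10.7

cyclohexyl–N₂⁺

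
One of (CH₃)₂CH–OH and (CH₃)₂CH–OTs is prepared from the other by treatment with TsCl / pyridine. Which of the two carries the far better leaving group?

(CH₃)₂CH–OTs

From (CH₃)₂CH–OH the departing group would be OH⁻ (pKₐ(H₂O) ≈ 15.7). Strong base; essentially never leaves without prior activation.
From (CH₃)₂CH–OTs the leaving group is OTs⁻ (pKₐ(p-CH₃C₆H₄SO₃H (TsOH)) ≈ -2.8). Resonance-delocalised arenesulfonate.
Treatment with TsCl / pyridine works by converting the hydroxyl into a tosylate, making (CH₃)₂CH–OTs enormously more reactive.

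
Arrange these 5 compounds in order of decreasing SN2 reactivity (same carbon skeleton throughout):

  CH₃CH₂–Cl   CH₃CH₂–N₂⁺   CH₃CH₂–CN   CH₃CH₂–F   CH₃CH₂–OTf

CH₃CH₂–N₂⁺ > CH₃CH₂–OTf > CH₃CH₂–Cl > CH₃CH₂–F > CH₃CH₂–CN

Identical carbon frameworks mean the comparison reduces to leaving-group quality.
A good leaving group is a weak base: the lower the pKₐ of its conjugate acid, the more readily it departs.
CH₃CH₂–N₂⁺ loses N₂: no meaningful conjugate acid; N₂ departs as an exceptionally stable neutral molecule
CH₃CH₂–OTf loses OTf⁻: pKₐ(CF₃SO₃H (triflic acid)) ≈ -14
CH₃CH₂–Cl loses Cl⁻: pKₐ(HCl) ≈ -7
CH₃CH₂–F loses F⁻: pKₐ(HF) ≈ 3.2
CH₃CH₂–CN loses CN⁻: pKₐ(HCN) ≈ 9.2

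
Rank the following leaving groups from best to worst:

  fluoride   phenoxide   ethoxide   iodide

iodide > fluoride > phenoxide > ethoxide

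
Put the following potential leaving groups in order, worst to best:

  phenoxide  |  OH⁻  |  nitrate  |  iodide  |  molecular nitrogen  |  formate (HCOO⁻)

A good leaving group is a weak base: the lower the pKₐ of its conjugate acid, the more readily it departs.
molecular nitrogen: no meaningful conjugate acid; N₂ departs as an exceptionally stable neutral molecule
iodide: pKₐ(HI) ≈ -10
nitrate: pKₐ(HNO₃) ≈ -1.3
formate (HCOO⁻): pKₐ(HCOOH) ≈ 3.8
phenoxide: pKₐ(C₆H₅OH (phenol)) ≈ 10
OH⁻: pKₐ(H₂O) ≈ 15.7
Listed from poorest to best leaving group as asked.

OH⁻ < phenoxide < formate (HCOO⁻) < nitrate < iodide < molecular nitrogen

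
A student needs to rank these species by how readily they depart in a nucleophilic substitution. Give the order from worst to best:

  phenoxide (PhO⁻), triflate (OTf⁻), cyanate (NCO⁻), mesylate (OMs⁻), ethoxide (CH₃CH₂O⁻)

ethoxide (CH₃CH₂O⁻) < phenoxide (PhO⁻) < cyanate (NCO⁻) < mesylate (OMs⁻) < triflate (OTf⁻)

Leaving-group ability tracks the stability of the departed species; conjugate-acid pKₐ is the usual yardstick (lower pKₐ → better LG).
triflate (OTf⁻): pKₐ(CF₃SO₃H (triflic acid)) ≈ -14
mesylate (OMs⁻): pKₐ(CH₃SO₃H (MsOH)) ≈ -1.9
cyanate (NCO⁻): pKₐ(HOCN) ≈ 3.5
phenoxide (PhO⁻): pKₐ(C₆H₅OH (phenol)) ≈ 10
ethoxide (CH₃CH₂O⁻): pKₐ(CH₃CH₂OH) ≈ 16
Reversing gives the worst-to-best order requested.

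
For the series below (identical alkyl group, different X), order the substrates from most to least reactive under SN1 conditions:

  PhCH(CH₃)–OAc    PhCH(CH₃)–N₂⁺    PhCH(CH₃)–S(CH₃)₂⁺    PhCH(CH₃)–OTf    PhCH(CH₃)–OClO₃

PhCH(CH₃)–N₂⁺ > PhCH(CH₃)–OTf > PhCH(CH₃)–OClO₃ > PhCH(CH₃)–S(CH₃)₂⁺ > PhCH(CH₃)–OAc

With the same alkyl group throughout, only the leaving group differentiates the rates.
Rank by basicity of the departing species: weakest base leaves most easily.
PhCH(CH₃)–N₂⁺ loses N₂: no meaningful conjugate acid; N₂ departs as an exceptionally stable neutral molecule
PhCH(CH₃)–OTf loses OTf⁻: pKₐ(CF₃SO₃H (triflic acid)) ≈ -14
PhCH(CH₃)–OClO₃ loses ClO₄⁻: pKₐ(HClO₄) ≈ -10
PhCH(CH₃)–S(CH₃)₂⁺ loses SR'₂: pKₐ(R'₂SH⁺) ≈ -7
PhCH(CH₃)–OAc loses AcO⁻: pKₐ(CH₃COOH) ≈ 4.8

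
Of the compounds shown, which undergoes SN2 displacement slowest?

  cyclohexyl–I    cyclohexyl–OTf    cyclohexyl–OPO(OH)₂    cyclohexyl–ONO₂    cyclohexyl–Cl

cyclohexyl–OPO(OH)₂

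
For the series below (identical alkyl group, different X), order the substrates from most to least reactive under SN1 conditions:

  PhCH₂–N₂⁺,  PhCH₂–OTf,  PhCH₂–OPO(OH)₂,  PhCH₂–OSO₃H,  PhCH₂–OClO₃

PhCH₂–N₂⁺ > PhCH₂–OTf > PhCH₂–OClO₃ > PhCH₂–OSO₃H > PhCH₂–OPO(OH)₂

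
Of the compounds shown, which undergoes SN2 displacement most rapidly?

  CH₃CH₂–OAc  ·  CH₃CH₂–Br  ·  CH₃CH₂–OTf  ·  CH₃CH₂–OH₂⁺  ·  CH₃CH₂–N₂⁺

With the same alkyl group throughout, only the leaving group differentiates the rates.
A good leaving group is a weak base: the lower the pKₐ of its conjugate acid, the more readily it departs.
CH₃CH₂–N₂⁺ loses N₂: no meaningful conjugate acid; N₂ departs as an exceptionally stable neutral molecule
CH₃CH₂–OTf loses OTf⁻: pKₐ(CF₃SO₃H (triflic acid)) ≈ -14
CH₃CH₂–Br loses Br⁻: pKₐ(HBr) ≈ -9
CH₃CH₂–OH₂⁺ loses H₂O: pKₐ(H₃O⁺) ≈ -1.7
CH₃CH₂–OAc loses AcO⁻: pKₐ(CH₃COOH) ≈ 4.8

CH₃CH₂–N₂⁺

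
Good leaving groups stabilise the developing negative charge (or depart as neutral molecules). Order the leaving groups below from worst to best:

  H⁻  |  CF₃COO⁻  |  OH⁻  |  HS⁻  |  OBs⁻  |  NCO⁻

A good leaving group is a weak base: the lower the pKₐ of its conjugate acid, the more readily it departs.
OBs⁻: pKₐ(p-BrC₆H₄SO₃H) ≈ -2.8 — arenesulfonate with a p-bromo substituent
CF₃COO⁻: pKₐ(CF₃COOH) ≈ 0.2 — strongly electron-withdrawing CF₃ stabilises the carboxylate
NCO⁻: pKₐ(HOCN) ≈ 3.5 — resonance between N and O
HS⁻: pKₐ(H₂S) ≈ 7 — larger and more polarisable than the oxygen analogue
OH⁻: pKₐ(H₂O) ≈ 15.7
H⁻: pKₐ(H₂) ≈ 36 — extremely strong base; leaves only in special hydride-transfer contexts
Listed from poorest to best leaving group as asked.

H⁻ < OH⁻ < HS⁻ < NCO⁻ < CF₃COO⁻ < OBs⁻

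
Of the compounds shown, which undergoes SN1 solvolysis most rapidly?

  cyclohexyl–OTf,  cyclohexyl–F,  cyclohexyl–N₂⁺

With the same alkyl group throughout, only the leaving group differentiates the rates.
Leaving-group ability tracks the stability of the departed species; conjugate-acid pKₐ is the usual yardstick (lower pKₐ → better LG).
cyclohexyl–N₂⁺ loses N₂: no meaningful conjugate acid; N₂ departs as an exceptionally stable neutral molecule
cyclohexyl–OTf loses OTf⁻: pKₐ(CF₃SO₃H (triflic acid)) ≈ -14
cyclohexyl–F loses F⁻: pKₐ(HF) ≈ 3.2

cyclohexyl–N₂⁺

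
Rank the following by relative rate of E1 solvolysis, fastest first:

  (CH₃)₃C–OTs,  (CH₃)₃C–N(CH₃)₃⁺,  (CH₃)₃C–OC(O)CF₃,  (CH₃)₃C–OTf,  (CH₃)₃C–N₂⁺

(CH₃)₃C–N₂⁺ > (CH₃)₃C–OTf > (CH₃)₃C–OTs > (CH₃)₃C–OC(O)CF₃ > (CH₃)₃C–N(CH₃)₃⁺

Same R in every case — rank the leaving groups.
Rank by basicity of the departing species: weakest base leaves most easily.
(CH₃)₃C–N₂⁺ loses N₂: no meaningful conjugate acid; N₂ departs as an exceptionally stable neutral molecule
(CH₃)₃C–OTf loses OTf⁻: pKₐ(CF₃SO₃H (triflic acid)) ≈ -14
(CH₃)₃C–OTs loses OTs⁻: pKₐ(p-CH₃C₆H₄SO₃H (TsOH)) ≈ -2.8
(CH₃)₃C–OC(O)CF₃ loses CF₃COO⁻: pKₐ(CF₃COOH) ≈ 0.2
(CH₃)₃C–N(CH₃)₃⁺ loses NR'₃: pKₐ(R'₃NH⁺) ≈ 10.7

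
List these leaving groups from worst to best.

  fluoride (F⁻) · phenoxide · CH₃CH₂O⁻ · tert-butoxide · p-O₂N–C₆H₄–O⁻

fluoride (F⁻): pKₐ(HF) ≈ 3.2
p-O₂N–C₆H₄–O⁻: pKₐ(p-nitrophenol) ≈ 7.2 — nitro group delocalises the charge; the classic chromogenic LG
phenoxide: pKₐ(C₆H₅OH (phenol)) ≈ 10
CH₃CH₂O⁻: pKₐ(CH₃CH₂OH) ≈ 16
tert-butoxide: pKₐ(t-BuOH) ≈ 18
The question asks for worst first, so the sequence is read in increasing leaving-group ability.

tert-butoxide < CH₃CH₂O⁻ < phenoxide < p-O₂N–C₆H₄–O⁻ < fluoride (F⁻)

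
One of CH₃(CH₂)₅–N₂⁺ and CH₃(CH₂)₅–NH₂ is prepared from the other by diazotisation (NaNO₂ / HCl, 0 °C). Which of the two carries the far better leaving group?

CH₃(CH₂)₅–N₂⁺

From CH₃(CH₂)₅–NH₂ the departing group would be NH₂⁻ (pKₐ(NH₃) ≈ 38). Extremely strong base; never a leaving group.
From CH₃(CH₂)₅–N₂⁺ the leaving group is N₂ (no meaningful conjugate acid; N₂ departs as an exceptionally stable neutral molecule).
Diazotisation (NaNO₂ / HCl, 0 °C) works by generating a diazonium salt that expels N₂, making CH₃(CH₂)₅–N₂⁺ enormously more reactive.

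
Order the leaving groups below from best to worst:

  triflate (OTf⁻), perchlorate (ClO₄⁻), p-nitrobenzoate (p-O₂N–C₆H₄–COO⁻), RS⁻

triflate (OTf⁻) > perchlorate (ClO₄⁻) > p-nitrobenzoate (p-O₂N–C₆H₄–COO⁻) > RS⁻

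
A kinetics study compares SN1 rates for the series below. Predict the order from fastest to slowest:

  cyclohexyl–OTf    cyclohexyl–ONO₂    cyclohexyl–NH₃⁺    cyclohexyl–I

Same R in every case — rank the leaving groups.
The more stable X⁻ (or X) is on its own — i.e. the weaker a base it is — the better a leaving group it makes.
cyclohexyl–OTf loses OTf⁻: pKₐ(CF₃SO₃H (triflic acid)) ≈ -14
cyclohexyl–I loses I⁻: pKₐ(HI) ≈ -10
cyclohexyl–ONO₂ loses NO₃⁻: pKₐ(HNO₃) ≈ -1.3
cyclohexyl–NH₃⁺ loses NH₃: pKₐ(NH₄⁺) ≈ 9.2

cyclohexyl–OTf > cyclohexyl–I > cyclohexyl–ONO₂ > cyclohexyl–NH₃⁺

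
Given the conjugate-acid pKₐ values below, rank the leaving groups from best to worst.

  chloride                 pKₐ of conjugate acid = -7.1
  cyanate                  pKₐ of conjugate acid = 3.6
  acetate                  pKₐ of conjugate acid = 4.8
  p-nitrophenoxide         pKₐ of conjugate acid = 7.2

Lower conjugate-acid pKₐ ⇒ weaker base ⇒ better leaving group.
Sorting by the given values: chloride (-7.1), cyanate (3.6), acetate (4.8), p-nitrophenoxide (7.2).

chloride > cyanate > acetate > p-nitrophenoxide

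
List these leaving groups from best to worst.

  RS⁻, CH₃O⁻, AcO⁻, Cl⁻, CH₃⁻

Cl⁻: pKₐ(HCl) ≈ -7 — moderately weak base
AcO⁻: pKₐ(CH₃COOH) ≈ 4.8 — resonance-stabilised but still a weak base
RS⁻: pKₐ(RSH (a thiol)) ≈ 10.5 — moderately basic; rarely leaves without activation
CH₃O⁻: pKₐ(CH₃OH) ≈ 15.5 — strong base; alkoxides do not leave unassisted
CH₃⁻: pKₐ(CH₄) ≈ 48

Cl⁻ > AcO⁻ > RS⁻ > CH₃O⁻ > CH₃⁻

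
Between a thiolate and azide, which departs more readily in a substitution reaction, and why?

azide

azide is the better leaving group.
pKₐ(HN₃) ≈ 4.7 versus pKₐ(RSH (a thiol)) ≈ 10.5: azide is the much weaker base.
Linear, resonance-stabilised.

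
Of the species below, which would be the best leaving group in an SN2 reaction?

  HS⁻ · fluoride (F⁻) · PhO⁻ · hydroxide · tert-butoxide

fluoride (F⁻)

The more stable X⁻ (or X) is on its own — i.e. the weaker a base it is — the better a leaving group it makes.
fluoride (F⁻): pKₐ(HF) ≈ 3.2
HS⁻: pKₐ(H₂S) ≈ 7
PhO⁻: pKₐ(C₆H₅OH (phenol)) ≈ 10
hydroxide: pKₐ(H₂O) ≈ 15.7
tert-butoxide: pKₐ(t-BuOH) ≈ 18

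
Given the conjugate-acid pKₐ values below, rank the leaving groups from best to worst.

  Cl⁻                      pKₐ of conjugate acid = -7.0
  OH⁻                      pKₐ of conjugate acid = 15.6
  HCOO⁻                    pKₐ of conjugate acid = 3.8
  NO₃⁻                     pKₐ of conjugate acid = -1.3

Lower conjugate-acid pKₐ ⇒ weaker base ⇒ better leaving group.
Sorting by the given values: Cl⁻ (-7.0), NO₃⁻ (-1.3), HCOO⁻ (3.8), OH⁻ (15.6).

Cl⁻ > NO₃⁻ > HCOO⁻ > OH⁻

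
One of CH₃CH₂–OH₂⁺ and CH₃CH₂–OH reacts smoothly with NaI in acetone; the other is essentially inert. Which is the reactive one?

CH₃CH₂–OH₂⁺

From CH₃CH₂–OH the departing group would be OH⁻ (pKₐ(H₂O) ≈ 15.7). Strong base; essentially never leaves without prior activation.
From CH₃CH₂–OH₂⁺ the leaving group is H₂O (pKₐ(H₃O⁺) ≈ -1.7). Neutral; leaves from a protonated alcohol (R–OH₂⁺).
(In practice CH₃CH₂–OH₂⁺ is made from CH₃CH₂–OH by protonation with strong acid, converting the leaving group from hydroxide to neutral water.)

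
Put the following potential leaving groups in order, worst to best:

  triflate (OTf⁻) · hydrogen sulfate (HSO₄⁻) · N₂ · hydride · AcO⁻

hydride < AcO⁻ < hydrogen sulfate (HSO₄⁻) < triflate (OTf⁻) < N₂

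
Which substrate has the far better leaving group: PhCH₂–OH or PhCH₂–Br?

PhCH₂–Br

From PhCH₂–OH the departing group would be OH⁻ (pKₐ(H₂O) ≈ 15.7). Strong base; essentially never leaves without prior activation.
From PhCH₂–Br the leaving group is Br⁻ (pKₐ(HBr) ≈ -9). Weak base; good leaving group.
(In practice PhCH₂–Br is made from PhCH₂–OH by treatment with PBr₃, replacing the hydroxyl with bromide.)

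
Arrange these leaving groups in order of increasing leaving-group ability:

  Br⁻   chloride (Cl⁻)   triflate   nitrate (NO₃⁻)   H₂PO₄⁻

A good leaving group is a weak base: the lower the pKₐ of its conjugate acid, the more readily it departs.
triflate: pKₐ(CF₃SO₃H (triflic acid)) ≈ -14 — charge spread over three oxygens and a CF₃ group; the premier leaving group in synthesis
Br⁻: pKₐ(HBr) ≈ -9 — weak base; good leaving group
chloride (Cl⁻): pKₐ(HCl) ≈ -7 — moderately weak base
nitrate (NO₃⁻): pKₐ(HNO₃) ≈ -1.3
H₂PO₄⁻: pKₐ(H₃PO₄) ≈ 2.1 — moderate base; biological leaving group after further activation
Reversing gives the worst-to-best order requested.

H₂PO₄⁻ < nitrate (NO₃⁻) < chloride (Cl⁻) < Br⁻ < triflate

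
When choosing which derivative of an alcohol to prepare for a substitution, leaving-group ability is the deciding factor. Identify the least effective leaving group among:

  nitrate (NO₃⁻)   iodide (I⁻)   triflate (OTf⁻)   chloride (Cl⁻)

triflate (OTf⁻): pKₐ(CF₃SO₃H (triflic acid)) ≈ -14
iodide (I⁻): pKₐ(HI) ≈ -10
chloride (Cl⁻): pKₐ(HCl) ≈ -7
nitrate (NO₃⁻): pKₐ(HNO₃) ≈ -1.3

nitrate (NO₃⁻)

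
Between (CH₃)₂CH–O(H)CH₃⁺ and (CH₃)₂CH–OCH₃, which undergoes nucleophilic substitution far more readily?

From (CH₃)₂CH–OCH₃ the departing group would be CH₃O⁻ (pKₐ(CH₃OH) ≈ 15.5). Strong base; alkoxides do not leave unassisted.
From (CH₃)₂CH–O(H)CH₃⁺ the leaving group is R'OH (pKₐ(R'OH₂⁺) ≈ -2.4). Neutral; leaves from a protonated ether (an oxonium ion, R–O(H)R'⁺).
(In practice (CH₃)₂CH–O(H)CH₃⁺ is made from (CH₃)₂CH–OCH₃ by protonation with concentrated HI, allowing neutral methanol, rather than methoxide, to depart.)

(CH₃)₂CH–O(H)CH₃⁺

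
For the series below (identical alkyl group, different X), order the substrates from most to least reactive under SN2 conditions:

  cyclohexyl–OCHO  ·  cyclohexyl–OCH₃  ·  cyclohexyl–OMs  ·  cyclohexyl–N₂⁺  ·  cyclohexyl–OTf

With the same alkyl group throughout, only the leaving group differentiates the rates.
A good leaving group is a weak base: the lower the pKₐ of its conjugate acid, the more readily it departs.
cyclohexyl–N₂⁺ loses N₂: no meaningful conjugate acid; N₂ departs as an exceptionally stable neutral molecule
cyclohexyl–OTf loses OTf⁻: pKₐ(CF₃SO₃H (triflic acid)) ≈ -14
cyclohexyl–OMs loses OMs⁻: pKₐ(CH₃SO₃H (MsOH)) ≈ -1.9
cyclohexyl–OCHO loses HCOO⁻: pKₐ(HCOOH) ≈ 3.8
cyclohexyl–OCH₃ loses CH₃O⁻: pKₐ(CH₃OH) ≈ 15.5

cyclohexyl–N₂⁺ > cyclohexyl–OTf > cyclohexyl–OMs > cyclohexyl–OCHO > cyclohexyl–OCH₃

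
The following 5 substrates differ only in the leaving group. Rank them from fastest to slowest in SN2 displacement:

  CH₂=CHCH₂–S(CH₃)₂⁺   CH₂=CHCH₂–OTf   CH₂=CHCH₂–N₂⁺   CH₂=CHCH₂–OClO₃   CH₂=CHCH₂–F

CH₂=CHCH₂–N₂⁺ > CH₂=CHCH₂–OTf > CH₂=CHCH₂–OClO₃ > CH₂=CHCH₂–S(CH₃)₂⁺ > CH₂=CHCH₂–F

With the same alkyl group throughout, only the leaving group differentiates the rates.
A good leaving group is a weak base: the lower the pKₐ of its conjugate acid, the more readily it departs.
CH₂=CHCH₂–N₂⁺ loses N₂: no meaningful conjugate acid; N₂ departs as an exceptionally stable neutral molecule
CH₂=CHCH₂–OTf loses OTf⁻: pKₐ(CF₃SO₃H (triflic acid)) ≈ -14
CH₂=CHCH₂–OClO₃ loses ClO₄⁻: pKₐ(HClO₄) ≈ -10
CH₂=CHCH₂–S(CH₃)₂⁺ loses SR'₂: pKₐ(R'₂SH⁺) ≈ -7
CH₂=CHCH₂–F loses F⁻: pKₐ(HF) ≈ 3.2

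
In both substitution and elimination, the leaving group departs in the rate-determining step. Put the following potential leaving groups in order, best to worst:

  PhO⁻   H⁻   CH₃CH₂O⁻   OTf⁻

A good leaving group is a weak base: the lower the pKₐ of its conjugate acid, the more readily it departs.
OTf⁻: pKₐ(CF₃SO₃H (triflic acid)) ≈ -14 — charge spread over three oxygens and a CF₃ group; the premier leaving group in synthesis
PhO⁻: pKₐ(C₆H₅OH (phenol)) ≈ 10
CH₃CH₂O⁻: pKₐ(CH₃CH₂OH) ≈ 16
H⁻: pKₐ(H₂) ≈ 36 — extremely strong base; leaves only in special hydride-transfer contexts

OTf⁻ > PhO⁻ > CH₃CH₂O⁻ > H⁻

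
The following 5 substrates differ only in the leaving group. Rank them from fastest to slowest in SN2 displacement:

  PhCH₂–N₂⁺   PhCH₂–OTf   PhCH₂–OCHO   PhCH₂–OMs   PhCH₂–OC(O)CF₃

With the same alkyl group throughout, only the leaving group differentiates the rates.
Rank by basicity of the departing species: weakest base leaves most easily.
PhCH₂–N₂⁺ loses N₂: no meaningful conjugate acid; N₂ departs as an exceptionally stable neutral molecule
PhCH₂–OTf loses OTf⁻: pKₐ(CF₃SO₃H (triflic acid)) ≈ -14
PhCH₂–OMs loses OMs⁻: pKₐ(CH₃SO₃H (MsOH)) ≈ -1.9
PhCH₂–OC(O)CF₃ loses CF₃COO⁻: pKₐ(CF₃COOH) ≈ 0.2
PhCH₂–OCHO loses HCOO⁻: pKₐ(HCOOH) ≈ 3.8

PhCH₂–N₂⁺ > PhCH₂–OTf > PhCH₂–OMs > PhCH₂–OC(O)CF₃ > PhCH₂–OCHO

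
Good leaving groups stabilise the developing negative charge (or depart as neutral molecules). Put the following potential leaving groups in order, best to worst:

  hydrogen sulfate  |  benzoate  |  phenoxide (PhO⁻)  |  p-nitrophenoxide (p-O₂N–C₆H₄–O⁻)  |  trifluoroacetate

hydrogen sulfate > trifluoroacetate > benzoate > p-nitrophenoxide (p-O₂N–C₆H₄–O⁻) > phenoxide (PhO⁻)

Rank by basicity of the departing species: weakest base leaves most easily.
hydrogen sulfate: pKₐ(H₂SO₄) ≈ -3 — conjugate base of a strong mineral acid
trifluoroacetate: pKₐ(CF₃COOH) ≈ 0.2 — strongly electron-withdrawing CF₃ stabilises the carboxylate
benzoate: pKₐ(C₆H₅COOH) ≈ 4.2 — aryl carboxylate
p-nitrophenoxide (p-O₂N–C₆H₄–O⁻): pKₐ(p-nitrophenol) ≈ 7.2 — nitro group delocalises the charge; the classic chromogenic LG
phenoxide (PhO⁻): pKₐ(C₆H₅OH (phenol)) ≈ 10 — resonance into the ring helps, but still a poor LG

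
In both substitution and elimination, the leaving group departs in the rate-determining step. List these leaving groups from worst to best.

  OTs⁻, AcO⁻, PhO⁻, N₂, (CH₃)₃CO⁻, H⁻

H⁻ < (CH₃)₃CO⁻ < PhO⁻ < AcO⁻ < OTs⁻ < N₂

N₂: no meaningful conjugate acid; N₂ departs as an exceptionally stable neutral molecule
OTs⁻: pKₐ(p-CH₃C₆H₄SO₃H (TsOH)) ≈ -2.8
AcO⁻: pKₐ(CH₃COOH) ≈ 4.8
PhO⁻: pKₐ(C₆H₅OH (phenol)) ≈ 10 — resonance into the ring helps, but still a poor LG
(CH₃)₃CO⁻: pKₐ(t-BuOH) ≈ 18 — bulky, strongly basic alkoxide
H⁻: pKₐ(H₂) ≈ 36
Reversing gives the worst-to-best order requested.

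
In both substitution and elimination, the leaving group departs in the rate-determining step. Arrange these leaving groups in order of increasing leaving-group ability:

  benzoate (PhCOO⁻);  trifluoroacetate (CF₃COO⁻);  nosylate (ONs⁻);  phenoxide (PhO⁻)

phenoxide (PhO⁻) < benzoate (PhCOO⁻) < trifluoroacetate (CF₃COO⁻) < nosylate (ONs⁻)

A good leaving group is a weak base: the lower the pKₐ of its conjugate acid, the more readily it departs.
nosylate (ONs⁻): pKₐ(p-O₂NC₆H₄SO₃H) ≈ -3.5
trifluoroacetate (CF₃COO⁻): pKₐ(CF₃COOH) ≈ 0.2
benzoate (PhCOO⁻): pKₐ(C₆H₅COOH) ≈ 4.2
phenoxide (PhO⁻): pKₐ(C₆H₅OH (phenol)) ≈ 10
Reversing gives the worst-to-best order requested.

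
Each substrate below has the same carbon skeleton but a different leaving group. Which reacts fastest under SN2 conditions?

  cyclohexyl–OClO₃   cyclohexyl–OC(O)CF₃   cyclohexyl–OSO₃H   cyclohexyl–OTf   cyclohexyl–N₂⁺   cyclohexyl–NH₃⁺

Identical carbon frameworks mean the comparison reduces to leaving-group quality.
A good leaving group is a weak base: the lower the pKₐ of its conjugate acid, the more readily it departs.
cyclohexyl–N₂⁺ loses N₂: no meaningful conjugate acid; N₂ departs as an exceptionally stable neutral molecule
cyclohexyl–OTf loses OTf⁻: pKₐ(CF₃SO₃H (triflic acid)) ≈ -14
cyclohexyl–OClO₃ loses ClO₄⁻: pKₐ(HClO₄) ≈ -10
cyclohexyl–OSO₃H loses HSO₄⁻: pKₐ(H₂SO₄) ≈ -3
cyclohexyl–OC(O)CF₃ loses CF₃COO⁻: pKₐ(CF₃COOH) ≈ 0.2
cyclohexyl–NH₃⁺ loses NH₃: pKₐ(NH₄⁺) ≈ 9.2

cyclohexyl–N₂⁺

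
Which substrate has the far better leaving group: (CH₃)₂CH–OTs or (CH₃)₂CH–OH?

From (CH₃)₂CH–OH the departing group would be OH⁻ (pKₐ(H₂O) ≈ 15.7). Strong base; essentially never leaves without prior activation.
From (CH₃)₂CH–OTs the leaving group is OTs⁻ (pKₐ(p-CH₃C₆H₄SO₃H (TsOH)) ≈ -2.8). Resonance-delocalised arenesulfonate.
(In practice (CH₃)₂CH–OTs is made from (CH₃)₂CH–OH by treatment with TsCl / pyridine, converting the hydroxyl into a tosylate.)

(CH₃)₂CH–OTs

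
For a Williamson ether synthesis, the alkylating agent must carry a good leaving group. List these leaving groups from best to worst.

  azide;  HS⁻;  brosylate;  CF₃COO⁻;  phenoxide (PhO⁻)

brosylate > CF₃COO⁻ > azide > HS⁻ > phenoxide (PhO⁻)

Leaving-group ability tracks the stability of the departed species; conjugate-acid pKₐ is the usual yardstick (lower pKₐ → better LG).
brosylate: pKₐ(p-BrC₆H₄SO₃H) ≈ -2.8
CF₃COO⁻: pKₐ(CF₃COOH) ≈ 0.2
azide: pKₐ(HN₃) ≈ 4.7
HS⁻: pKₐ(H₂S) ≈ 7
phenoxide (PhO⁻): pKₐ(C₆H₅OH (phenol)) ≈ 10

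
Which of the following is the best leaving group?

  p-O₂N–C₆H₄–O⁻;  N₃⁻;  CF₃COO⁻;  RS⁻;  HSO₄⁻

HSO₄⁻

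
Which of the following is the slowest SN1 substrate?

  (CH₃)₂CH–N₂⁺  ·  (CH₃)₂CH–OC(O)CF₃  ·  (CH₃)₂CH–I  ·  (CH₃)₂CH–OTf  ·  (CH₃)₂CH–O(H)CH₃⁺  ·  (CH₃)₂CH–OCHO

Same R in every case — rank the leaving groups.
The more stable X⁻ (or X) is on its own — i.e. the weaker a base it is — the better a leaving group it makes.
(CH₃)₂CH–N₂⁺ loses N₂: no meaningful conjugate acid; N₂ departs as an exceptionally stable neutral molecule
(CH₃)₂CH–OTf loses OTf⁻: pKₐ(CF₃SO₃H (triflic acid)) ≈ -14
(CH₃)₂CH–I loses I⁻: pKₐ(HI) ≈ -10
(CH₃)₂CH–O(H)CH₃⁺ loses R'OH: pKₐ(R'OH₂⁺) ≈ -2.4
(CH₃)₂CH–OC(O)CF₃ loses CF₃COO⁻: pKₐ(CF₃COOH) ≈ 0.2
(CH₃)₂CH–OCHO loses HCOO⁻: pKₐ(HCOOH) ≈ 3.8

(CH₃)₂CH–OCHO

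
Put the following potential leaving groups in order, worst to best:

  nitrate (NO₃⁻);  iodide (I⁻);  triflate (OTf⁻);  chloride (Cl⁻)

nitrate (NO₃⁻) < chloride (Cl⁻) < iodide (I⁻) < triflate (OTf⁻)

triflate (OTf⁻): pKₐ(CF₃SO₃H (triflic acid)) ≈ -14
iodide (I⁻): pKₐ(HI) ≈ -10
chloride (Cl⁻): pKₐ(HCl) ≈ -7
nitrate (NO₃⁻): pKₐ(HNO₃) ≈ -1.3
Listed from poorest to best leaving group as asked.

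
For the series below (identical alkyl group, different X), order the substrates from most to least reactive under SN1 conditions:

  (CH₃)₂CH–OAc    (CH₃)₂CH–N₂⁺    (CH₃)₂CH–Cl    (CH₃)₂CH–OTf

(CH₃)₂CH–N₂⁺ > (CH₃)₂CH–OTf > (CH₃)₂CH–Cl > (CH₃)₂CH–OAc

Identical carbon frameworks mean the comparison reduces to leaving-group quality.
The more stable X⁻ (or X) is on its own — i.e. the weaker a base it is — the better a leaving group it makes.
(CH₃)₂CH–N₂⁺ loses N₂: no meaningful conjugate acid; N₂ departs as an exceptionally stable neutral molecule
(CH₃)₂CH–OTf loses OTf⁻: pKₐ(CF₃SO₃H (triflic acid)) ≈ -14
(CH₃)₂CH–Cl loses Cl⁻: pKₐ(HCl) ≈ -7
(CH₃)₂CH–OAc loses AcO⁻: pKₐ(CH₃COOH) ≈ 4.8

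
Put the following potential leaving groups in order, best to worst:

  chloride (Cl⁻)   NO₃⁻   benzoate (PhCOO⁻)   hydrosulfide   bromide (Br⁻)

bromide (Br⁻) > chloride (Cl⁻) > NO₃⁻ > benzoate (PhCOO⁻) > hydrosulfide

A good leaving group is a weak base: the lower the pKₐ of its conjugate acid, the more readily it departs.
bromide (Br⁻): pKₐ(HBr) ≈ -9
chloride (Cl⁻): pKₐ(HCl) ≈ -7 — moderately weak base
NO₃⁻: pKₐ(HNO₃) ≈ -1.3 — resonance-delocalised over three oxygens
benzoate (PhCOO⁻): pKₐ(C₆H₅COOH) ≈ 4.2 — aryl carboxylate
hydrosulfide: pKₐ(H₂S) ≈ 7 — larger and more polarisable than the oxygen analogue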